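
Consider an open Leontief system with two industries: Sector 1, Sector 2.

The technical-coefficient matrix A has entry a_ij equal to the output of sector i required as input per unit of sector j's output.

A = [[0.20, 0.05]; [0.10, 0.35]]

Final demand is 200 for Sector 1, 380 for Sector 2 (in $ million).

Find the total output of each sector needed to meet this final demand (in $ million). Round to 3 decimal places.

x_1 = 289.320, x_2 = 629.126

I − A =
  [   0.80    -0.05]
  [  -0.10     0.65]
det(I−A) = (0.80)(0.65) − (-0.05)(-0.10) = 0.5150
adj(I−A) = [[0.65, 0.05], [0.10, 0.80]]
(I − A)⁻¹ = adj(I−A) / det(I−A) ≈
  [   1.2621     0.0971]
  [   0.1942     1.5534]
x = (I − A)⁻¹ d = adj(I−A)·d / det(I−A), with det(I−A) = 0.5150:
  x_1 = (0.65·200 + 0.05·380) / 0.5150 = 149.00 / 0.5150 ≈ 289.320
  x_2 = (0.10·200 + 0.80·380) / 0.5150 = 324.00 / 0.5150 ≈ 629.126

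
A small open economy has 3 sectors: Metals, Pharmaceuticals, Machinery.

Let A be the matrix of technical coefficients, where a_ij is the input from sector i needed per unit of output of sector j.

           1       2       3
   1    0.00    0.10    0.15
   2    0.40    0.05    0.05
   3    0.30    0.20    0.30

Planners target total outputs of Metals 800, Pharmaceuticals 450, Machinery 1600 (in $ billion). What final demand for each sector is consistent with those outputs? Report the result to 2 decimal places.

I − A =
  [   1.00    -0.10    -0.15]
  [  -0.40     0.95    -0.05]
  [  -0.30    -0.20     0.70]
d = (I − A) x:
  d_1 = (+1.00)·800 + (-0.10)·450 + (-0.15)·1600 = 515.00
  d_2 = (-0.40)·800 + (+0.95)·450 + (-0.05)·1600 = 27.50
  d_3 = (-0.30)·800 + (-0.20)·450 + (+0.70)·1600 = 790.00

d_1 = 515.00, d_2 = 27.50, d_3 = 790.00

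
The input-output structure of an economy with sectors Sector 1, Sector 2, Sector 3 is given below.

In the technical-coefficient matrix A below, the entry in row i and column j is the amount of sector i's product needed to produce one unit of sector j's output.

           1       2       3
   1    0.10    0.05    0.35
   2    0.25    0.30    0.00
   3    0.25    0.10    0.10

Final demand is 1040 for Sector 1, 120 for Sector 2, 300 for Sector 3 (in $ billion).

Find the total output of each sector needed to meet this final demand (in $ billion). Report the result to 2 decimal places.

I − A =
  [   0.90    -0.05    -0.35]
  [  -0.25     0.70     0.00]
  [  -0.25    -0.10     0.90]
Cofactors of I−A, C_ij = (−1)^(i+j)·(minor ij) (rows/columns in the sector order above):
  C_11 = (0.70)(0.90) − (0.00)(-0.10) = 0.6300
  C_12 = −[(-0.25)(0.90) − (0.00)(-0.25)] = 0.2250
  C_13 = (-0.25)(-0.10) − (0.70)(-0.25) = 0.2000
  C_21 = −[(-0.05)(0.90) − (-0.35)(-0.10)] = 0.0800
  C_22 = (0.90)(0.90) − (-0.35)(-0.25) = 0.7225
  C_23 = −[(0.90)(-0.10) − (-0.05)(-0.25)] = 0.1025
  C_31 = (-0.05)(0.00) − (-0.35)(0.70) = 0.2450
  C_32 = −[(0.90)(0.00) − (-0.35)(-0.25)] = 0.0875
  C_33 = (0.90)(0.70) − (-0.05)(-0.25) = 0.6175
det(I−A) = Σ_j (I−A)_1j·C_1j = (0.90)(0.6300) + (-0.05)(0.2250) + (-0.35)(0.2000) = 0.48575
adj(I−A) = Cᵀ =
  [ 0.6300   0.0800   0.2450]
  [ 0.2250   0.7225   0.0875]
  [ 0.2000   0.1025   0.6175]
(I − A)⁻¹ = adj(I−A) / det(I−A) ≈
  [   1.2970     0.1647     0.5044]
  [   0.4632     1.4874     0.1801]
  [   0.4117     0.2110     1.2712]
x = (I − A)⁻¹ d = adj(I−A)·d / det(I−A), with det(I−A) = 0.48575:
  x_1 = (0.6300·1040 + 0.0800·120 + 0.2450·300) / 0.48575 = 738.30 / 0.48575 ≈ 1519.92
  x_2 = (0.2250·1040 + 0.7225·120 + 0.0875·300) / 0.48575 = 346.95 / 0.48575 ≈ 714.26
  x_3 = (0.2000·1040 + 0.1025·120 + 0.6175·300) / 0.48575 = 405.55 / 0.48575 ≈ 834.89

x_1 = 1519.92, x_2 = 714.26, x_3 = 834.89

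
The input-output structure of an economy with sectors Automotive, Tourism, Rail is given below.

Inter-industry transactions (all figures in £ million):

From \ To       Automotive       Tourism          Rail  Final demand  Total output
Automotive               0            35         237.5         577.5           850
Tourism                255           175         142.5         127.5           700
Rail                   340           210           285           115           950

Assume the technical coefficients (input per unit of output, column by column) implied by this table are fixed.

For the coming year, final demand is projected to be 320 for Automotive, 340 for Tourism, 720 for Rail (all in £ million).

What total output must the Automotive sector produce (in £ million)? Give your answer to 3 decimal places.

x_A = 898.103

Technical coefficients a_ij = z_ij / X_j:
  a_AA = 0/850 = 0.00, a_TA = 255/850 = 0.30, a_RA = 340/850 = 0.40
  a_AT = 35/700 = 0.05, a_TT = 175/700 = 0.25, a_RT = 210/700 = 0.30
  a_AR = 237.5/950 = 0.25, a_TR = 142.5/950 = 0.15, a_RR = 285/950 = 0.30
I − A =
  [   1.00    -0.05    -0.25]
  [  -0.30     0.75    -0.15]
  [  -0.40    -0.30     0.70]
Cofactors of I−A, C_ij = (−1)^(i+j)·(minor ij) (rows/columns in the sector order above):
  C_11 = (0.75)(0.70) − (-0.15)(-0.30) = 0.4800
  C_12 = −[(-0.30)(0.70) − (-0.15)(-0.40)] = 0.2700
  C_13 = (-0.30)(-0.30) − (0.75)(-0.40) = 0.3900
  C_21 = −[(-0.05)(0.70) − (-0.25)(-0.30)] = 0.1100
  C_22 = (1.00)(0.70) − (-0.25)(-0.40) = 0.6000
  C_23 = −[(1.00)(-0.30) − (-0.05)(-0.40)] = 0.3200
  C_31 = (-0.05)(-0.15) − (-0.25)(0.75) = 0.1950
  C_32 = −[(1.00)(-0.15) − (-0.25)(-0.30)] = 0.2250
  C_33 = (1.00)(0.75) − (-0.05)(-0.30) = 0.7350
det(I−A) = Σ_j (I−A)_1j·C_1j = (1.00)(0.4800) + (-0.05)(0.2700) + (-0.25)(0.3900) = 0.3690
adj(I−A) = Cᵀ =
  [ 0.4800   0.1100   0.1950]
  [ 0.2700   0.6000   0.2250]
  [ 0.3900   0.3200   0.7350]
(I − A)⁻¹ = adj(I−A) / det(I−A) ≈
  [   1.3008     0.2981     0.5285]
  [   0.7317     1.6260     0.6098]
  [   1.0569     0.8672     1.9919]
x = (I − A)⁻¹ d = adj(I−A)·d / det(I−A), with det(I−A) = 0.3690:
  x_A = (0.4800·320 + 0.1100·340 + 0.1950·720) / 0.3690 = 331.40 / 0.3690 ≈ 898.103
  x_T = (0.2700·320 + 0.6000·340 + 0.2250·720) / 0.3690 = 452.40 / 0.3690 ≈ 1226.016
  x_R = (0.3900·320 + 0.3200·340 + 0.7350·720) / 0.3690 = 762.80 / 0.3690 ≈ 2067.209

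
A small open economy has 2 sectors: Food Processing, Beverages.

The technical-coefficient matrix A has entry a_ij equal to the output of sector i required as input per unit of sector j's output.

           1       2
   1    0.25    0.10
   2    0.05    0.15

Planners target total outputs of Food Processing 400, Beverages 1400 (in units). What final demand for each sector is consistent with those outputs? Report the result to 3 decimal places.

d_1 = 160.000, d_2 = 1170.000

I − A =
  [   0.75    -0.10]
  [  -0.05     0.85]
d = (I − A) x:
  d_1 = (+0.75)·400 + (-0.10)·1400 = 160.000
  d_2 = (-0.05)·400 + (+0.85)·1400 = 1170.000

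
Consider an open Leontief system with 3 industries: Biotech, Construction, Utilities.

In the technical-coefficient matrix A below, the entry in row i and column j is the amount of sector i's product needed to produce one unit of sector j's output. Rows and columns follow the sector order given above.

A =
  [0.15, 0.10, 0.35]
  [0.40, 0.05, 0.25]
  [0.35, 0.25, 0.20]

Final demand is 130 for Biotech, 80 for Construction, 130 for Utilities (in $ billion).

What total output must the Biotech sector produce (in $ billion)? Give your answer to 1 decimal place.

x_1 = 375.7

I − A =
  [   0.85    -0.10    -0.35]
  [  -0.40     0.95    -0.25]
  [  -0.35    -0.25     0.80]
Cofactors of I−A, C_ij = (−1)^(i+j)·(minor ij) (rows/columns in the sector order above):
  C_11 = (0.95)(0.80) − (-0.25)(-0.25) = 0.6975
  C_12 = −[(-0.40)(0.80) − (-0.25)(-0.35)] = 0.4075
  C_13 = (-0.40)(-0.25) − (0.95)(-0.35) = 0.4325
  C_21 = −[(-0.10)(0.80) − (-0.35)(-0.25)] = 0.1675
  C_22 = (0.85)(0.80) − (-0.35)(-0.35) = 0.5575
  C_23 = −[(0.85)(-0.25) − (-0.10)(-0.35)] = 0.2475
  C_31 = (-0.10)(-0.25) − (-0.35)(0.95) = 0.3575
  C_32 = −[(0.85)(-0.25) − (-0.35)(-0.40)] = 0.3525
  C_33 = (0.85)(0.95) − (-0.10)(-0.40) = 0.7675
det(I−A) = Σ_j (I−A)_1j·C_1j = (0.85)(0.6975) + (-0.10)(0.4075) + (-0.35)(0.4325) = 0.40075
adj(I−A) = Cᵀ =
  [ 0.6975   0.1675   0.3575]
  [ 0.4075   0.5575   0.3525]
  [ 0.4325   0.2475   0.7675]
(I − A)⁻¹ = adj(I−A) / det(I−A) ≈
  [   1.7405     0.4180     0.8921]
  [   1.0168     1.3911     0.8796]
  [   1.0792     0.6176     1.9152]
x = (I − A)⁻¹ d = adj(I−A)·d / det(I−A), with det(I−A) = 0.40075:
  x_1 = (0.6975·130 + 0.1675·80 + 0.3575·130) / 0.40075 = 150.55 / 0.40075 ≈ 375.7
  x_2 = (0.4075·130 + 0.5575·80 + 0.3525·130) / 0.40075 = 143.40 / 0.40075 ≈ 357.8
  x_3 = (0.4325·130 + 0.2475·80 + 0.7675·130) / 0.40075 = 175.80 / 0.40075 ≈ 438.7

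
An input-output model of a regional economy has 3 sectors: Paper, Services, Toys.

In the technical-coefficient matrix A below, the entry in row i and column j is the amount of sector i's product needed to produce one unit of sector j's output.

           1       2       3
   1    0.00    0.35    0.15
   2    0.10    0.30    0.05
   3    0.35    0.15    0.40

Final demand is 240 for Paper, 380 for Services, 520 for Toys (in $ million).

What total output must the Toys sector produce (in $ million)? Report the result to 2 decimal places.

x_3 = 1477.44

I − A =
  [   1.00    -0.35    -0.15]
  [  -0.10     0.70    -0.05]
  [  -0.35    -0.15     0.60]
Cofactors of I−A, C_ij = (−1)^(i+j)·(minor ij) (rows/columns in the sector order above):
  C_11 = (0.70)(0.60) − (-0.05)(-0.15) = 0.4125
  C_12 = −[(-0.10)(0.60) − (-0.05)(-0.35)] = 0.0775
  C_13 = (-0.10)(-0.15) − (0.70)(-0.35) = 0.2600
  C_21 = −[(-0.35)(0.60) − (-0.15)(-0.15)] = 0.2325
  C_22 = (1.00)(0.60) − (-0.15)(-0.35) = 0.5475
  C_23 = −[(1.00)(-0.15) − (-0.35)(-0.35)] = 0.2725
  C_31 = (-0.35)(-0.05) − (-0.15)(0.70) = 0.1225
  C_32 = −[(1.00)(-0.05) − (-0.15)(-0.10)] = 0.0650
  C_33 = (1.00)(0.70) − (-0.35)(-0.10) = 0.6650
det(I−A) = Σ_j (I−A)_1j·C_1j = (1.00)(0.4125) + (-0.35)(0.0775) + (-0.15)(0.2600) = 0.346375
adj(I−A) = Cᵀ =
  [ 0.4125   0.2325   0.1225]
  [ 0.0775   0.5475   0.0650]
  [ 0.2600   0.2725   0.6650]
(I − A)⁻¹ = adj(I−A) / det(I−A) ≈
  [   1.1909     0.6712     0.3537]
  [   0.2237     1.5807     0.1877]
  [   0.7506     0.7867     1.9199]
x = (I − A)⁻¹ d = adj(I−A)·d / det(I−A), with det(I−A) = 0.346375:
  x_1 = (0.4125·240 + 0.2325·380 + 0.1225·520) / 0.346375 = 251.05 / 0.346375 ≈ 724.79
  x_2 = (0.0775·240 + 0.5475·380 + 0.0650·520) / 0.346375 = 260.45 / 0.346375 ≈ 751.93
  x_3 = (0.2600·240 + 0.2725·380 + 0.6650·520) / 0.346375 = 511.75 / 0.346375 ≈ 1477.44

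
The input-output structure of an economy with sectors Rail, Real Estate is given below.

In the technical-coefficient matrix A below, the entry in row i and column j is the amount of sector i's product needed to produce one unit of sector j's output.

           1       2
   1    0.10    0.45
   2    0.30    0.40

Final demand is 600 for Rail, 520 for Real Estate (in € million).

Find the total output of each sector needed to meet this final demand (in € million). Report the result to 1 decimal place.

I − A =
  [   0.90    -0.45]
  [  -0.30     0.60]
det(I−A) = (0.90)(0.60) − (-0.45)(-0.30) = 0.4050
adj(I−A) = [[0.60, 0.45], [0.30, 0.90]]
(I − A)⁻¹ = adj(I−A) / det(I−A) ≈
  [   1.4815     1.1111]
  [   0.7407     2.2222]
x = (I − A)⁻¹ d = adj(I−A)·d / det(I−A), with det(I−A) = 0.4050:
  x_1 = (0.60·600 + 0.45·520) / 0.4050 = 594.00 / 0.4050 ≈ 1466.7
  x_2 = (0.30·600 + 0.90·520) / 0.4050 = 648.00 / 0.4050 = 1600.0

x_1 = 1466.7, x_2 = 1600.0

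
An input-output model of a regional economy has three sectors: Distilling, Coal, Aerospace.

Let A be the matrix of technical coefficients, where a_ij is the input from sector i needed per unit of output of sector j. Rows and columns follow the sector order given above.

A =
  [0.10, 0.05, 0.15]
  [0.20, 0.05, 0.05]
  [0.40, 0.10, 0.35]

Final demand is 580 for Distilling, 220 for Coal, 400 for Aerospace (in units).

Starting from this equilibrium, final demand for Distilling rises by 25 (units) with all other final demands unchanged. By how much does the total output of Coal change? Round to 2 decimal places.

Δx_C = 7.75

I − A =
  [   0.90    -0.05    -0.15]
  [  -0.20     0.95    -0.05]
  [  -0.40    -0.10     0.65]
Cofactors of I−A, C_ij = (−1)^(i+j)·(minor ij) (rows/columns in the sector order above):
  C_11 = (0.95)(0.65) − (-0.05)(-0.10) = 0.6125
  C_12 = −[(-0.20)(0.65) − (-0.05)(-0.40)] = 0.1500
  C_13 = (-0.20)(-0.10) − (0.95)(-0.40) = 0.4000
  C_21 = −[(-0.05)(0.65) − (-0.15)(-0.10)] = 0.0475
  C_22 = (0.90)(0.65) − (-0.15)(-0.40) = 0.5250
  C_23 = −[(0.90)(-0.10) − (-0.05)(-0.40)] = 0.1100
  C_31 = (-0.05)(-0.05) − (-0.15)(0.95) = 0.1450
  C_32 = −[(0.90)(-0.05) − (-0.15)(-0.20)] = 0.0750
  C_33 = (0.90)(0.95) − (-0.05)(-0.20) = 0.8450
det(I−A) = Σ_j (I−A)_1j·C_1j = (0.90)(0.6125) + (-0.05)(0.1500) + (-0.15)(0.4000) = 0.48375
adj(I−A) = Cᵀ =
  [ 0.6125   0.0475   0.1450]
  [ 0.1500   0.5250   0.0750]
  [ 0.4000   0.1100   0.8450]
(I − A)⁻¹ = adj(I−A) / det(I−A) ≈
  [   1.2661     0.0982     0.2997]
  [   0.3101     1.0853     0.1550]
  [   0.8269     0.2274     1.7468]
Δx = (I − A)⁻¹ Δd with Δd having +25 in the Distilling component and 0 elsewhere.
So Δx_C = L_CD · (+25), where L_CD = adj(I−A)_CD / det(I−A) = 0.1500 / 0.48375.
Δx_C = 0.1500 × (+25) / 0.48375 = 3.75 / 0.48375 ≈ 7.75.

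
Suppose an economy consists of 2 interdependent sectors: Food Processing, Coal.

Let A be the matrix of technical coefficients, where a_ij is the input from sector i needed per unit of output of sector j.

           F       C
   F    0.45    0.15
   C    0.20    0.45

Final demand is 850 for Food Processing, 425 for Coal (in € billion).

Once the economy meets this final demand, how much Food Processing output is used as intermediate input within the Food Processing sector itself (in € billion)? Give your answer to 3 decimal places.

z_FF = 877.294

I − A =
  [   0.55    -0.15]
  [  -0.20     0.55]
det(I−A) = (0.55)(0.55) − (-0.15)(-0.20) = 0.2725
adj(I−A) = [[0.55, 0.15], [0.20, 0.55]]
(I − A)⁻¹ = adj(I−A) / det(I−A) ≈
  [   2.0183     0.5505]
  [   0.7339     2.0183]
First solve x = (I − A)⁻¹ d = adj(I−A)·d / det(I−A); in particular x_F = (0.55·850 + 0.15·425) / 0.2725 = 531.25 / 0.2725 ≈ 1949.54128.
Intermediate flow from F to F: z_FF = a_FF · x_F = 0.45 × 531.25 / 0.2725 = 239.0625 / 0.2725 ≈ 877.294.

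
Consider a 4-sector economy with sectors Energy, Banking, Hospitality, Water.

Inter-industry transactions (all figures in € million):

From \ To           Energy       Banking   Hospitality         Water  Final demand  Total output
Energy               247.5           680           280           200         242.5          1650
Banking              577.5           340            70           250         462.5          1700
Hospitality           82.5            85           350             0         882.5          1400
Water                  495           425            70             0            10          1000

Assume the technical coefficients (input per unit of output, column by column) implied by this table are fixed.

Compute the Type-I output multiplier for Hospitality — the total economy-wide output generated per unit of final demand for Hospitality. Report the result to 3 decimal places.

Technical coefficients a_ij = z_ij / X_j:
  a_EE = 247.5/1650 = 0.15, a_BE = 577.5/1650 = 0.35, a_HE = 82.5/1650 = 0.05, a_WE = 495/1650 = 0.30
  a_EB = 680/1700 = 0.40, a_BB = 340/1700 = 0.20, a_HB = 85/1700 = 0.05, a_WB = 425/1700 = 0.25
  a_EH = 280/1400 = 0.20, a_BH = 70/1400 = 0.05, a_HH = 350/1400 = 0.25, a_WH = 70/1400 = 0.05
  a_EW = 200/1000 = 0.20, a_BW = 250/1000 = 0.25, a_HW = 0/1000 = 0.00, a_WW = 0/1000 = 0.00
I − A =
  [   0.85    -0.40    -0.20    -0.20]
  [  -0.35     0.80    -0.05    -0.25]
  [  -0.05    -0.05     0.75     0.00]
  [  -0.30    -0.25    -0.05     1.00]
Compute the cofactors C_ij = (−1)^(i+j)·(3×3 minor ij) of I−A; the adjugate is their transpose:
adj(I−A) = Cᵀ =
  [ 0.550000   0.348000   0.183000   0.197000]
  [ 0.321875   0.582000   0.138625   0.209875]
  [ 0.058125   0.062000   0.391375   0.027125]
  [ 0.248375   0.253000   0.109125   0.390375]
det(I−A) = Σ_j (I−A)_1j·C_1j = (0.85)(0.550000) + (-0.40)(0.321875) + (-0.20)(0.058125) + (-0.20)(0.248375) = 0.27745
(I − A)⁻¹ = adj(I−A) / det(I−A) ≈
  [   1.9823     1.2543     0.6596     0.7100]
  [   1.1601     2.0977     0.4996     0.7564]
  [   0.2095     0.2235     1.4106     0.0978]
  [   0.8952     0.9119     0.3933     1.4070]
The output multiplier for sector j is the column-j sum of the Leontief inverse (I − A)⁻¹ = adj(I−A) / det(I−A).
Column H of adj(I−A): (0.183000, 0.138625, 0.391375, 0.109125); det(I−A) = 0.27745.
m_H = (0.183000 + 0.138625 + 0.391375 + 0.109125) / 0.27745 = 0.822125 / 0.27745 ≈ 2.963.

m_H = 2.963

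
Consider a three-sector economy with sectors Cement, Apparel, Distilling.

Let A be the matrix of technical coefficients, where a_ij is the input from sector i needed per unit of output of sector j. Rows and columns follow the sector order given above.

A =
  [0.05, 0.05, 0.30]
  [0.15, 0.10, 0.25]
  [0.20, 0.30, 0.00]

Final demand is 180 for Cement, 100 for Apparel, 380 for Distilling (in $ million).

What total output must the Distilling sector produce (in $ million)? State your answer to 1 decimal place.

x_D = 555.1

I − A =
  [   0.95    -0.05    -0.30]
  [  -0.15     0.90    -0.25]
  [  -0.20    -0.30     1.00]
Cofactors of I−A, C_ij = (−1)^(i+j)·(minor ij) (rows/columns in the sector order above):
  C_11 = (0.90)(1.00) − (-0.25)(-0.30) = 0.8250
  C_12 = −[(-0.15)(1.00) − (-0.25)(-0.20)] = 0.2000
  C_13 = (-0.15)(-0.30) − (0.90)(-0.20) = 0.2250
  C_21 = −[(-0.05)(1.00) − (-0.30)(-0.30)] = 0.1400
  C_22 = (0.95)(1.00) − (-0.30)(-0.20) = 0.8900
  C_23 = −[(0.95)(-0.30) − (-0.05)(-0.20)] = 0.2950
  C_31 = (-0.05)(-0.25) − (-0.30)(0.90) = 0.2825
  C_32 = −[(0.95)(-0.25) − (-0.30)(-0.15)] = 0.2825
  C_33 = (0.95)(0.90) − (-0.05)(-0.15) = 0.8475
det(I−A) = Σ_j (I−A)_1j·C_1j = (0.95)(0.8250) + (-0.05)(0.2000) + (-0.30)(0.2250) = 0.70625
adj(I−A) = Cᵀ =
  [ 0.8250   0.1400   0.2825]
  [ 0.2000   0.8900   0.2825]
  [ 0.2250   0.2950   0.8475]
(I − A)⁻¹ = adj(I−A) / det(I−A) ≈
  [   1.1681     0.1982     0.4000]
  [   0.2832     1.2602     0.4000]
  [   0.3186     0.4177     1.2000]
x = (I − A)⁻¹ d = adj(I−A)·d / det(I−A), with det(I−A) = 0.70625:
  x_C = (0.8250·180 + 0.1400·100 + 0.2825·380) / 0.70625 = 269.85 / 0.70625 ≈ 382.1
  x_A = (0.2000·180 + 0.8900·100 + 0.2825·380) / 0.70625 = 232.35 / 0.70625 ≈ 329.0
  x_D = (0.2250·180 + 0.2950·100 + 0.8475·380) / 0.70625 = 392.05 / 0.70625 ≈ 555.1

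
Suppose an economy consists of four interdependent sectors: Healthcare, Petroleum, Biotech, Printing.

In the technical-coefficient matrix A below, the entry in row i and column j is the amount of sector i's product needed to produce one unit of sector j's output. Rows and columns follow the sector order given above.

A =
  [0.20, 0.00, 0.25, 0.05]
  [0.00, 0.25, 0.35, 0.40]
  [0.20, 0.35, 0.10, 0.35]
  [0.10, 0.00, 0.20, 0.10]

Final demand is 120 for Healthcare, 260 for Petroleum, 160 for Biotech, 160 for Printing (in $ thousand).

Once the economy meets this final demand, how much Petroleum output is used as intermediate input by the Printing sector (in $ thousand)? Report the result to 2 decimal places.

z_24 = 159.80

I − A =
  [   0.80     0.00    -0.25    -0.05]
  [   0.00     0.75    -0.35    -0.40]
  [  -0.20    -0.35     0.90    -0.35]
  [  -0.10     0.00    -0.20     0.90]
Compute the cofactors C_ij = (−1)^(i+j)·(3×3 minor ij) of I−A; the adjugate is their transpose:
adj(I−A) = Cᵀ =
  [ 0.41675   0.08225   0.17625   0.12825]
  [ 0.12725   0.53175   0.32425   0.36950]
  [ 0.17525   0.25025   0.53625   0.32950]
  [ 0.08525   0.06475   0.13875   0.40450]
det(I−A) = Σ_j (I−A)_1j·C_1j = (0.80)(0.41675) + (0.00)(0.12725) + (-0.25)(0.17525) + (-0.05)(0.08525) = 0.285325
(I − A)⁻¹ = adj(I−A) / det(I−A) ≈
  [   1.4606     0.2883     0.6177     0.4495]
  [   0.4460     1.8637     1.1364     1.2950]
  [   0.6142     0.8771     1.8794     1.1548]
  [   0.2988     0.2269     0.4863     1.4177]
First solve x = (I − A)⁻¹ d = adj(I−A)·d / det(I−A); in particular x_4 = (0.08525·120 + 0.06475·260 + 0.13875·160 + 0.40450·160) / 0.285325 = 113.985 / 0.285325 ≈ 399.4918.
Intermediate flow from 2 to 4: z_24 = a_24 · x_4 = 0.40 × 113.985 / 0.285325 = 45.594 / 0.285325 ≈ 159.80.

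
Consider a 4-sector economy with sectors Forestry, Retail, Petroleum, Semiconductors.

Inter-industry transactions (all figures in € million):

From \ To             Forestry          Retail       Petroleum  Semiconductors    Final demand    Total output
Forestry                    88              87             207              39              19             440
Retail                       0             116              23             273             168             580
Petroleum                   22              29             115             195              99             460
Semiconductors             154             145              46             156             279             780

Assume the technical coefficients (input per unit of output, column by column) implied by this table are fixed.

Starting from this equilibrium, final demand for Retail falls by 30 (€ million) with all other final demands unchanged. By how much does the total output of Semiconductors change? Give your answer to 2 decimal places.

Δx_4 = -24.79

Technical coefficients a_ij = z_ij / X_j:
  a_11 = 88/440 = 0.20, a_21 = 0/440 = 0.00, a_31 = 22/440 = 0.05, a_41 = 154/440 = 0.35
  a_12 = 87/580 = 0.15, a_22 = 116/580 = 0.20, a_32 = 29/580 = 0.05, a_42 = 145/580 = 0.25
  a_13 = 207/460 = 0.45, a_23 = 23/460 = 0.05, a_33 = 115/460 = 0.25, a_43 = 46/460 = 0.10
  a_14 = 39/780 = 0.05, a_24 = 273/780 = 0.35, a_34 = 195/780 = 0.25, a_44 = 156/780 = 0.20
I − A =
  [   0.80    -0.15    -0.45    -0.05]
  [   0.00     0.80    -0.05    -0.35]
  [  -0.05    -0.05     0.75    -0.25]
  [  -0.35    -0.25    -0.10     0.80]
Compute the cofactors C_ij = (−1)^(i+j)·(3×3 minor ij) of I−A; the adjugate is their transpose:
adj(I−A) = Cᵀ =
  [ 0.387500   0.142000   0.264500   0.169000]
  [ 0.100000   0.389250   0.114250   0.212250]
  [ 0.103750   0.100875   0.409625   0.178625]
  [ 0.213750   0.196375   0.202625   0.459625]
det(I−A) = Σ_j (I−A)_1j·C_1j = (0.80)(0.387500) + (-0.15)(0.100000) + (-0.45)(0.103750) + (-0.05)(0.213750) = 0.237625
(I − A)⁻¹ = adj(I−A) / det(I−A) ≈
  [   1.6307     0.5976     1.1131     0.7112]
  [   0.4208     1.6381     0.4808     0.8932]
  [   0.4366     0.4245     1.7238     0.7517]
  [   0.8995     0.8264     0.8527     1.9342]
Δx = (I − A)⁻¹ Δd with Δd having -30 in the Retail component and 0 elsewhere.
So Δx_4 = L_42 · (-30), where L_42 = adj(I−A)_42 / det(I−A) = 0.196375 / 0.237625.
Δx_4 = 0.196375 × (-30) / 0.237625 = -5.89125 / 0.237625 ≈ -24.79.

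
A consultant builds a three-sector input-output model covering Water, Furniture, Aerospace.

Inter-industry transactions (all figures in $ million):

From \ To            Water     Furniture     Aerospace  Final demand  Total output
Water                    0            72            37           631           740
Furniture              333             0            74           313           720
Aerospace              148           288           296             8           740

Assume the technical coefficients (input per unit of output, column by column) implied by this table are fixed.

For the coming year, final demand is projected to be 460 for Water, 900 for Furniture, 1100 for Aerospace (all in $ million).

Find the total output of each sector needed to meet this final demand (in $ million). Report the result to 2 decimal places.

Technical coefficients a_ij = z_ij / X_j:
  a_WW = 0/740 = 0.00, a_FW = 333/740 = 0.45, a_AW = 148/740 = 0.20
  a_WF = 72/720 = 0.10, a_FF = 0/720 = 0.00, a_AF = 288/720 = 0.40
  a_WA = 37/740 = 0.05, a_FA = 74/740 = 0.10, a_AA = 296/740 = 0.40
I − A =
  [   1.00    -0.10    -0.05]
  [  -0.45     1.00    -0.10]
  [  -0.20    -0.40     0.60]
Cofactors of I−A, C_ij = (−1)^(i+j)·(minor ij) (rows/columns in the sector order above):
  C_11 = (1.00)(0.60) − (-0.10)(-0.40) = 0.5600
  C_12 = −[(-0.45)(0.60) − (-0.10)(-0.20)] = 0.2900
  C_13 = (-0.45)(-0.40) − (1.00)(-0.20) = 0.3800
  C_21 = −[(-0.10)(0.60) − (-0.05)(-0.40)] = 0.0800
  C_22 = (1.00)(0.60) − (-0.05)(-0.20) = 0.5900
  C_23 = −[(1.00)(-0.40) − (-0.10)(-0.20)] = 0.4200
  C_31 = (-0.10)(-0.10) − (-0.05)(1.00) = 0.0600
  C_32 = −[(1.00)(-0.10) − (-0.05)(-0.45)] = 0.1225
  C_33 = (1.00)(1.00) − (-0.10)(-0.45) = 0.9550
det(I−A) = Σ_j (I−A)_1j·C_1j = (1.00)(0.5600) + (-0.10)(0.2900) + (-0.05)(0.3800) = 0.5120
adj(I−A) = Cᵀ =
  [ 0.5600   0.0800   0.0600]
  [ 0.2900   0.5900   0.1225]
  [ 0.3800   0.4200   0.9550]
(I − A)⁻¹ = adj(I−A) / det(I−A) ≈
  [   1.0938     0.1563     0.1172]
  [   0.5664     1.1523     0.2393]
  [   0.7422     0.8203     1.8652]
x = (I − A)⁻¹ d = adj(I−A)·d / det(I−A), with det(I−A) = 0.5120:
  x_W = (0.5600·460 + 0.0800·900 + 0.0600·1100) / 0.5120 = 395.60 / 0.5120 ≈ 772.66
  x_F = (0.2900·460 + 0.5900·900 + 0.1225·1100) / 0.5120 = 799.15 / 0.5120 ≈ 1560.84
  x_A = (0.3800·460 + 0.4200·900 + 0.9550·1100) / 0.5120 = 1603.30 / 0.5120 ≈ 3131.45

x_W = 772.66, x_F = 1560.84, x_A = 3131.45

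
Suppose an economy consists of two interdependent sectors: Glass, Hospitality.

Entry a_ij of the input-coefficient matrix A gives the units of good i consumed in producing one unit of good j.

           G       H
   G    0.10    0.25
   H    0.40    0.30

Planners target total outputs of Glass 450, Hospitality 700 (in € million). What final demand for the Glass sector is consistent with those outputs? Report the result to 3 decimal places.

I − A =
  [   0.90    -0.25]
  [  -0.40     0.70]
d = (I − A) x:
  d_G = (+0.90)·450 + (-0.25)·700 = 230.000
  d_H = (-0.40)·450 + (+0.70)·700 = 310.000

d_G = 230.000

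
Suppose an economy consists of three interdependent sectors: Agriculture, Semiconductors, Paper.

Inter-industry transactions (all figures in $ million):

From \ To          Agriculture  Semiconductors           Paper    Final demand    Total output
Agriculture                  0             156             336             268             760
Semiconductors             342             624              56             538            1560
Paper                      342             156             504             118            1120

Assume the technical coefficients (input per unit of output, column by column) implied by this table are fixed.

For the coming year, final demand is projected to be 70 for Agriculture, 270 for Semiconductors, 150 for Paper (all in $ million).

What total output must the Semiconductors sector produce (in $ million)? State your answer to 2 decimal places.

x_S = 779.85

Technical coefficients a_ij = z_ij / X_j:
  a_AA = 0/760 = 0.00, a_SA = 342/760 = 0.45, a_PA = 342/760 = 0.45
  a_AS = 156/1560 = 0.10, a_SS = 624/1560 = 0.40, a_PS = 156/1560 = 0.10
  a_AP = 336/1120 = 0.30, a_SP = 56/1120 = 0.05, a_PP = 504/1120 = 0.45
I − A =
  [   1.00    -0.10    -0.30]
  [  -0.45     0.60    -0.05]
  [  -0.45    -0.10     0.55]
Cofactors of I−A, C_ij = (−1)^(i+j)·(minor ij) (rows/columns in the sector order above):
  C_11 = (0.60)(0.55) − (-0.05)(-0.10) = 0.3250
  C_12 = −[(-0.45)(0.55) − (-0.05)(-0.45)] = 0.2700
  C_13 = (-0.45)(-0.10) − (0.60)(-0.45) = 0.3150
  C_21 = −[(-0.10)(0.55) − (-0.30)(-0.10)] = 0.0850
  C_22 = (1.00)(0.55) − (-0.30)(-0.45) = 0.4150
  C_23 = −[(1.00)(-0.10) − (-0.10)(-0.45)] = 0.1450
  C_31 = (-0.10)(-0.05) − (-0.30)(0.60) = 0.1850
  C_32 = −[(1.00)(-0.05) − (-0.30)(-0.45)] = 0.1850
  C_33 = (1.00)(0.60) − (-0.10)(-0.45) = 0.5550
det(I−A) = Σ_j (I−A)_1j·C_1j = (1.00)(0.3250) + (-0.10)(0.2700) + (-0.30)(0.3150) = 0.2035
adj(I−A) = Cᵀ =
  [ 0.3250   0.0850   0.1850]
  [ 0.2700   0.4150   0.1850]
  [ 0.3150   0.1450   0.5550]
(I − A)⁻¹ = adj(I−A) / det(I−A) ≈
  [   1.5971     0.4177     0.9091]
  [   1.3268     2.0393     0.9091]
  [   1.5479     0.7125     2.7273]
x = (I − A)⁻¹ d = adj(I−A)·d / det(I−A), with det(I−A) = 0.2035:
  x_A = (0.3250·70 + 0.0850·270 + 0.1850·150) / 0.2035 = 73.45 / 0.2035 ≈ 360.93
  x_S = (0.2700·70 + 0.4150·270 + 0.1850·150) / 0.2035 = 158.70 / 0.2035 ≈ 779.85
  x_P = (0.3150·70 + 0.1450·270 + 0.5550·150) / 0.2035 = 144.45 / 0.2035 ≈ 709.83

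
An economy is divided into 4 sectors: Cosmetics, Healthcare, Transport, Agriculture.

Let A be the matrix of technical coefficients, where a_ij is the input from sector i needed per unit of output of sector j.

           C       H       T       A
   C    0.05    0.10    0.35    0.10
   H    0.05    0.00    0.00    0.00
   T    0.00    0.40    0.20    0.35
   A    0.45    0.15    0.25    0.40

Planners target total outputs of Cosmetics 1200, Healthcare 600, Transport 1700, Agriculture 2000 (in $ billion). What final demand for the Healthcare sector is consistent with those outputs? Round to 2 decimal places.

d_H = 540.00

I − A =
  [   0.95    -0.10    -0.35    -0.10]
  [  -0.05     1.00     0.00     0.00]
  [   0.00    -0.40     0.80    -0.35]
  [  -0.45    -0.15    -0.25     0.60]
d = (I − A) x:
  d_C = (+0.95)·1200 + (-0.10)·600 + (-0.35)·1700 + (-0.10)·2000 = 285.00
  d_H = (-0.05)·1200 + (+1.00)·600 + (+0.00)·1700 + (+0.00)·2000 = 540.00
  d_T = (+0.00)·1200 + (-0.40)·600 + (+0.80)·1700 + (-0.35)·2000 = 420.00
  d_A = (-0.45)·1200 + (-0.15)·600 + (-0.25)·1700 + (+0.60)·2000 = 145.00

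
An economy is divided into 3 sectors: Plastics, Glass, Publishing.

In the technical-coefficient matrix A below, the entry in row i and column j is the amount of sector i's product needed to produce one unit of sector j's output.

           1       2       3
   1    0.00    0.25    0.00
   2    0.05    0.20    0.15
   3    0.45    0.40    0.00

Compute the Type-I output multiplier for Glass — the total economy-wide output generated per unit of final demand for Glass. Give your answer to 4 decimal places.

I − A =
  [   1.00    -0.25     0.00]
  [  -0.05     0.80    -0.15]
  [  -0.45    -0.40     1.00]
Cofactors of I−A, C_ij = (−1)^(i+j)·(minor ij) (rows/columns in the sector order above):
  C_11 = (0.80)(1.00) − (-0.15)(-0.40) = 0.7400
  C_12 = −[(-0.05)(1.00) − (-0.15)(-0.45)] = 0.1175
  C_13 = (-0.05)(-0.40) − (0.80)(-0.45) = 0.3800
  C_21 = −[(-0.25)(1.00) − (0.00)(-0.40)] = 0.2500
  C_22 = (1.00)(1.00) − (0.00)(-0.45) = 1.0000
  C_23 = −[(1.00)(-0.40) − (-0.25)(-0.45)] = 0.5125
  C_31 = (-0.25)(-0.15) − (0.00)(0.80) = 0.0375
  C_32 = −[(1.00)(-0.15) − (0.00)(-0.05)] = 0.1500
  C_33 = (1.00)(0.80) − (-0.25)(-0.05) = 0.7875
det(I−A) = Σ_j (I−A)_1j·C_1j = (1.00)(0.7400) + (-0.25)(0.1175) + (0.00)(0.3800) = 0.710625
adj(I−A) = Cᵀ =
  [ 0.7400   0.2500   0.0375]
  [ 0.1175   1.0000   0.1500]
  [ 0.3800   0.5125   0.7875]
(I − A)⁻¹ = adj(I−A) / det(I−A) ≈
  [   1.04134     0.35180     0.05277]
  [   0.16535     1.40721     0.21108]
  [   0.53474     0.72120     1.10818]
The output multiplier for sector j is the column-j sum of the Leontief inverse (I − A)⁻¹ = adj(I−A) / det(I−A).
Column 2 of adj(I−A): (0.2500, 1.0000, 0.5125); det(I−A) = 0.710625.
m_2 = (0.2500 + 1.0000 + 0.5125) / 0.710625 = 1.7625 / 0.710625 ≈ 2.4802.

m_2 = 2.4802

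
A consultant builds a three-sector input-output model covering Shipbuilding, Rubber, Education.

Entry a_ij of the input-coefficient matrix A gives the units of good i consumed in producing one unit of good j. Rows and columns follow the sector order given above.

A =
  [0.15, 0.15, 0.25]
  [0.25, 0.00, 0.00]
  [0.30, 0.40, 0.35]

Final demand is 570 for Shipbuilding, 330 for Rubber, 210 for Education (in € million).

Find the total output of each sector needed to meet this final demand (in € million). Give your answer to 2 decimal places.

x_S = 1140.26, x_R = 615.07, x_E = 1227.85

I − A =
  [   0.85    -0.15    -0.25]
  [  -0.25     1.00     0.00]
  [  -0.30    -0.40     0.65]
Cofactors of I−A, C_ij = (−1)^(i+j)·(minor ij) (rows/columns in the sector order above):
  C_11 = (1.00)(0.65) − (0.00)(-0.40) = 0.6500
  C_12 = −[(-0.25)(0.65) − (0.00)(-0.30)] = 0.1625
  C_13 = (-0.25)(-0.40) − (1.00)(-0.30) = 0.4000
  C_21 = −[(-0.15)(0.65) − (-0.25)(-0.40)] = 0.1975
  C_22 = (0.85)(0.65) − (-0.25)(-0.30) = 0.4775
  C_23 = −[(0.85)(-0.40) − (-0.15)(-0.30)] = 0.3850
  C_31 = (-0.15)(0.00) − (-0.25)(1.00) = 0.2500
  C_32 = −[(0.85)(0.00) − (-0.25)(-0.25)] = 0.0625
  C_33 = (0.85)(1.00) − (-0.15)(-0.25) = 0.8125
det(I−A) = Σ_j (I−A)_1j·C_1j = (0.85)(0.6500) + (-0.15)(0.1625) + (-0.25)(0.4000) = 0.428125
adj(I−A) = Cᵀ =
  [ 0.6500   0.1975   0.2500]
  [ 0.1625   0.4775   0.0625]
  [ 0.4000   0.3850   0.8125]
(I − A)⁻¹ = adj(I−A) / det(I−A) ≈
  [   1.5182     0.4613     0.5839]
  [   0.3796     1.1153     0.1460]
  [   0.9343     0.8993     1.8978]
x = (I − A)⁻¹ d = adj(I−A)·d / det(I−A), with det(I−A) = 0.428125:
  x_S = (0.6500·570 + 0.1975·330 + 0.2500·210) / 0.428125 = 488.175 / 0.428125 ≈ 1140.26
  x_R = (0.1625·570 + 0.4775·330 + 0.0625·210) / 0.428125 = 263.325 / 0.428125 ≈ 615.07
  x_E = (0.4000·570 + 0.3850·330 + 0.8125·210) / 0.428125 = 525.675 / 0.428125 ≈ 1227.85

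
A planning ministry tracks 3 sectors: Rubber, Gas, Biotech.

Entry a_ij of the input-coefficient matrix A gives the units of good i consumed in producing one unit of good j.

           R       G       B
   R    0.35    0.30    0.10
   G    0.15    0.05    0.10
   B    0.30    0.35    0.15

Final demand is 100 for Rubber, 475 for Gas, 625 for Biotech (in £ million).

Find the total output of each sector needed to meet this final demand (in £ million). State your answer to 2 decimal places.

x_R = 696.05, x_G = 745.47, x_B = 1287.92

I − A =
  [   0.65    -0.30    -0.10]
  [  -0.15     0.95    -0.10]
  [  -0.30    -0.35     0.85]
Cofactors of I−A, C_ij = (−1)^(i+j)·(minor ij) (rows/columns in the sector order above):
  C_11 = (0.95)(0.85) − (-0.10)(-0.35) = 0.7725
  C_12 = −[(-0.15)(0.85) − (-0.10)(-0.30)] = 0.1575
  C_13 = (-0.15)(-0.35) − (0.95)(-0.30) = 0.3375
  C_21 = −[(-0.30)(0.85) − (-0.10)(-0.35)] = 0.2900
  C_22 = (0.65)(0.85) − (-0.10)(-0.30) = 0.5225
  C_23 = −[(0.65)(-0.35) − (-0.30)(-0.30)] = 0.3175
  C_31 = (-0.30)(-0.10) − (-0.10)(0.95) = 0.1250
  C_32 = −[(0.65)(-0.10) − (-0.10)(-0.15)] = 0.0800
  C_33 = (0.65)(0.95) − (-0.30)(-0.15) = 0.5725
det(I−A) = Σ_j (I−A)_1j·C_1j = (0.65)(0.7725) + (-0.30)(0.1575) + (-0.10)(0.3375) = 0.421125
adj(I−A) = Cᵀ =
  [ 0.7725   0.2900   0.1250]
  [ 0.1575   0.5225   0.0800]
  [ 0.3375   0.3175   0.5725]
(I − A)⁻¹ = adj(I−A) / det(I−A) ≈
  [   1.8344     0.6886     0.2968]
  [   0.3740     1.2407     0.1900]
  [   0.8014     0.7539     1.3595]
x = (I − A)⁻¹ d = adj(I−A)·d / det(I−A), with det(I−A) = 0.421125:
  x_R = (0.7725·100 + 0.2900·475 + 0.1250·625) / 0.421125 = 293.125 / 0.421125 ≈ 696.05
  x_G = (0.1575·100 + 0.5225·475 + 0.0800·625) / 0.421125 = 313.9375 / 0.421125 ≈ 745.47
  x_B = (0.3375·100 + 0.3175·475 + 0.5725·625) / 0.421125 = 542.375 / 0.421125 ≈ 1287.92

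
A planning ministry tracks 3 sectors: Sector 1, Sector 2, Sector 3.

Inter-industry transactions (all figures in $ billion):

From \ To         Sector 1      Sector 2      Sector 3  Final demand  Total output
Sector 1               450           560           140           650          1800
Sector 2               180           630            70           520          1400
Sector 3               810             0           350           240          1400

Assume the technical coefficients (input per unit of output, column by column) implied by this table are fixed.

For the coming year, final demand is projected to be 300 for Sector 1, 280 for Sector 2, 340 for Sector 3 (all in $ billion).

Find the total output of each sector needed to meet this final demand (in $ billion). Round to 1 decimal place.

x_1 = 949.6, x_2 = 774.8, x_3 = 1023.1

Technical coefficients a_ij = z_ij / X_j:
  a_11 = 450/1800 = 0.25, a_21 = 180/1800 = 0.10, a_31 = 810/1800 = 0.45
  a_12 = 560/1400 = 0.40, a_22 = 630/1400 = 0.45, a_32 = 0/1400 = 0.00
  a_13 = 140/1400 = 0.10, a_23 = 70/1400 = 0.05, a_33 = 350/1400 = 0.25
I − A =
  [   0.75    -0.40    -0.10]
  [  -0.10     0.55    -0.05]
  [  -0.45     0.00     0.75]
Cofactors of I−A, C_ij = (−1)^(i+j)·(minor ij) (rows/columns in the sector order above):
  C_11 = (0.55)(0.75) − (-0.05)(0.00) = 0.4125
  C_12 = −[(-0.10)(0.75) − (-0.05)(-0.45)] = 0.0975
  C_13 = (-0.10)(0.00) − (0.55)(-0.45) = 0.2475
  C_21 = −[(-0.40)(0.75) − (-0.10)(0.00)] = 0.3000
  C_22 = (0.75)(0.75) − (-0.10)(-0.45) = 0.5175
  C_23 = −[(0.75)(0.00) − (-0.40)(-0.45)] = 0.1800
  C_31 = (-0.40)(-0.05) − (-0.10)(0.55) = 0.0750
  C_32 = −[(0.75)(-0.05) − (-0.10)(-0.10)] = 0.0475
  C_33 = (0.75)(0.55) − (-0.40)(-0.10) = 0.3725
det(I−A) = Σ_j (I−A)_1j·C_1j = (0.75)(0.4125) + (-0.40)(0.0975) + (-0.10)(0.2475) = 0.245625
adj(I−A) = Cᵀ =
  [ 0.4125   0.3000   0.0750]
  [ 0.0975   0.5175   0.0475]
  [ 0.2475   0.1800   0.3725]
(I − A)⁻¹ = adj(I−A) / det(I−A) ≈
  [   1.6794     1.2214     0.3053]
  [   0.3969     2.1069     0.1934]
  [   1.0076     0.7328     1.5165]
x = (I − A)⁻¹ d = adj(I−A)·d / det(I−A), with det(I−A) = 0.245625:
  x_1 = (0.4125·300 + 0.3000·280 + 0.0750·340) / 0.245625 = 233.25 / 0.245625 ≈ 949.6
  x_2 = (0.0975·300 + 0.5175·280 + 0.0475·340) / 0.245625 = 190.30 / 0.245625 ≈ 774.8
  x_3 = (0.2475·300 + 0.1800·280 + 0.3725·340) / 0.245625 = 251.30 / 0.245625 ≈ 1023.1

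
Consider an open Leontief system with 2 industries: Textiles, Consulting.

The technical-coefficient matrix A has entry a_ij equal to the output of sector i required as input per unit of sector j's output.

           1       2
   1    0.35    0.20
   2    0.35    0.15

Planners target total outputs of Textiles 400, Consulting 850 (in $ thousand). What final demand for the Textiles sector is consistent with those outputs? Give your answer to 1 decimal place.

d_1 = 90.0

I − A =
  [   0.65    -0.20]
  [  -0.35     0.85]
d = (I − A) x:
  d_1 = (+0.65)·400 + (-0.20)·850 = 90.0
  d_2 = (-0.35)·400 + (+0.85)·850 = 582.5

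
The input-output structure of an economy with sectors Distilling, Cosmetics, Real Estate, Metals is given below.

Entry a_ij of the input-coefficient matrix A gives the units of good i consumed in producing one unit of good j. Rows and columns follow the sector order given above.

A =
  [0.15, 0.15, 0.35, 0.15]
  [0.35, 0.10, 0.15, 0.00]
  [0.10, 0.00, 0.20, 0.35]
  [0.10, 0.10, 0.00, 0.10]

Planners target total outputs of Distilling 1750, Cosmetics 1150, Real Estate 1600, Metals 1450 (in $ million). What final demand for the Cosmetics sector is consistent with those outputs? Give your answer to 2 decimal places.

d_C = 182.50

I − A =
  [   0.85    -0.15    -0.35    -0.15]
  [  -0.35     0.90    -0.15     0.00]
  [  -0.10     0.00     0.80    -0.35]
  [  -0.10    -0.10     0.00     0.90]
d = (I − A) x:
  d_D = (+0.85)·1750 + (-0.15)·1150 + (-0.35)·1600 + (-0.15)·1450 = 537.50
  d_C = (-0.35)·1750 + (+0.90)·1150 + (-0.15)·1600 + (+0.00)·1450 = 182.50
  d_R = (-0.10)·1750 + (+0.00)·1150 + (+0.80)·1600 + (-0.35)·1450 = 597.50
  d_M = (-0.10)·1750 + (-0.10)·1150 + (+0.00)·1600 + (+0.90)·1450 = 1015.00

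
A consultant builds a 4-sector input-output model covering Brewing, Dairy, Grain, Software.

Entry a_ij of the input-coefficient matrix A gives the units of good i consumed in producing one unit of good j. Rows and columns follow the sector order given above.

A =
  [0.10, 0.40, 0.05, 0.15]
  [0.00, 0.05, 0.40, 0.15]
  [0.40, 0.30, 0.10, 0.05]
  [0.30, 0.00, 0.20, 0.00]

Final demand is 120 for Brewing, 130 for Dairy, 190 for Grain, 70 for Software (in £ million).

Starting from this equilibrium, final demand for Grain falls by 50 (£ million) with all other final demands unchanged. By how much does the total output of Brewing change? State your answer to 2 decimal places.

I − A =
  [   0.90    -0.40    -0.05    -0.15]
  [   0.00     0.95    -0.40    -0.15]
  [  -0.40    -0.30     0.90    -0.05]
  [  -0.30     0.00    -0.20     1.00]
Compute the cofactors C_ij = (−1)^(i+j)·(3×3 minor ij) of I−A; the adjugate is their transpose:
adj(I−A) = Cᵀ =
  [ 0.716500   0.380000   0.248000   0.176875]
  [ 0.218500   0.727750   0.371250   0.160500]
  [ 0.407750   0.422500   0.794250   0.164250]
  [ 0.296500   0.198500   0.233250   0.578500]
det(I−A) = Σ_j (I−A)_1j·C_1j = (0.90)(0.716500) + (-0.40)(0.218500) + (-0.05)(0.407750) + (-0.15)(0.296500) = 0.4925875
(I − A)⁻¹ = adj(I−A) / det(I−A) ≈
  [   1.4546     0.7714     0.5035     0.3591]
  [   0.4436     1.4774     0.7537     0.3258]
  [   0.8278     0.8577     1.6124     0.3334]
  [   0.6019     0.4030     0.4735     1.1744]
Δx = (I − A)⁻¹ Δd with Δd having -50 in the Grain component and 0 elsewhere.
So Δx_B = L_BG · (-50), where L_BG = adj(I−A)_BG / det(I−A) = 0.248000 / 0.4925875.
Δx_B = 0.248000 × (-50) / 0.4925875 = -12.40 / 0.4925875 ≈ -25.17.

Δx_B = -25.17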